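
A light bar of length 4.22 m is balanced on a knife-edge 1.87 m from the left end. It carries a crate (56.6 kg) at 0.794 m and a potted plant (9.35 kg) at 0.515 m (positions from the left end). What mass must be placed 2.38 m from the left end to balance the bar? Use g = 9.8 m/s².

Take moments about the knife-edge (at 1.87 m from the left end).
Crate: 56.6 × 9.8 = 554.7 N down at 0.794 m → arm 1.076 m, τ = 554.7 × 1.076 = 596.9 N·m counterclockwise.
Potted plant: 9.35 × 9.8 = 91.63 N down at 0.515 m → arm 1.355 m, τ = 91.63 × 1.355 = 124.2 N·m counterclockwise.
Net moment of known loads = 721.1 N·m counterclockwise.
An unknown mass m at 2.38 m has arm 0.51 m; its moment is m·g·0.51 clockwise.
Balancing moments: m × 9.8 × 0.51 = 721.1, giving m = 721.1 / (9.8 × 0.51) = 144 kg.

m ≈ 144 kg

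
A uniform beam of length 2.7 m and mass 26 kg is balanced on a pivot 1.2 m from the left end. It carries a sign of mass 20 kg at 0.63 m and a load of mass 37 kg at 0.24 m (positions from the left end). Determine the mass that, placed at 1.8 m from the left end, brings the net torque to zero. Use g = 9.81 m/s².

Sum moments about the pivot (at 1.2 m from the left end) (the support reaction has zero arm there).
Beam weight: 26 × 9.81 = 255.1 N down at 1.35 m → arm 0.15 m, τ = 255.1 × 0.15 = 38.27 N·m clockwise.
Sign: 20 × 9.81 = 196.2 N down at 0.63 m → arm 0.57 m, τ = 196.2 × 0.57 = 111.8 N·m counterclockwise.
Load: 37 × 9.81 = 363 N down at 0.24 m → arm 0.96 m, τ = 363 × 0.96 = 348.5 N·m counterclockwise.
Net moment of known loads = 422 N·m counterclockwise.
An unknown mass m at 1.8 m has arm 0.6 m; its moment is m·g·0.6 clockwise.
For rotational equilibrium, m × 9.81 × 0.6 = 422, so m = 422 / (9.81 × 0.6) = 71.7 kg.

m ≈ 71.7 kg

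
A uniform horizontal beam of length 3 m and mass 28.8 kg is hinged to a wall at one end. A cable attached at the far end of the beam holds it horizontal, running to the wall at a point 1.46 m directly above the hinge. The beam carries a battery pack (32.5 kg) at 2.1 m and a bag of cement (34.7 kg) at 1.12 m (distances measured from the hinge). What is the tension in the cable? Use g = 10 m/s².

T ≈ 1140 N

Take moments about the hinge.
Beam weight: 28.8 × 10 = 288 N down at 1.5 m → arm 1.5 m, τ = 288 × 1.5 = 432 N·m clockwise.
Battery pack: 32.5 × 10 = 325 N down at 2.1 m → arm 2.1 m, τ = 325 × 2.1 = 682.5 N·m clockwise.
Bag of cement: 34.7 × 10 = 347 N down at 1.12 m → arm 1.12 m, τ = 347 × 1.12 = 388.6 N·m clockwise.
Total clockwise load moment = 1503 N·m.
The cable tension T acts at 3 m; only its component perpendicular to the beam, T sinθ, produces torque. sinθ = h/√(h²+d²) = 1.46/√(1.46²+3²) = 0.4376.
Setting net torque to zero: T × 3 × 0.4376 = 1503 → T = 1503 / 1.313 = 1140 N.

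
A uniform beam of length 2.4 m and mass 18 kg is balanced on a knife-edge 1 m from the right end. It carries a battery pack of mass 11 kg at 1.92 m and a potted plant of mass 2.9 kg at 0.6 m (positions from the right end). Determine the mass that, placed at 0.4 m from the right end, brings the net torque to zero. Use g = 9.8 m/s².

m ≈ 20.9 kg

Choose the knife-edge (at 1 m from the right end) as the axis so the support reaction has zero arm there.
Beam weight: 18 × 9.8 = 176.4 N down at 1.2 m → arm 0.2 m, τ = 176.4 × 0.2 = 35.28 N·m counterclockwise.
Battery pack: 11 × 9.8 = 107.8 N down at 1.92 m → arm 0.92 m, τ = 107.8 × 0.92 = 99.18 N·m counterclockwise.
Potted plant: 2.9 × 9.8 = 28.42 N down at 0.6 m → arm 0.4 m, τ = 28.42 × 0.4 = 11.37 N·m clockwise.
Net moment of known loads = 123.1 N·m counterclockwise.
An unknown mass m at 0.4 m has arm 0.6 m; its moment is m·g·0.6 clockwise.
Setting net torque to zero: m × 9.8 × 0.6 = 123.1 → m = 123.1 / (9.8 × 0.6) = 20.9 kg.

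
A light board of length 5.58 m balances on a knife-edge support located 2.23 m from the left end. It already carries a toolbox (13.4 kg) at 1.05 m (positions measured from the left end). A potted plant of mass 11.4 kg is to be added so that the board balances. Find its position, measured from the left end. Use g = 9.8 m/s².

x ≈ 3.62 m from the left end

Choose the knife-edge support (at 2.23 m from the left end) as the axis so the support reaction has zero arm there.
Toolbox: 13.4 × 9.8 = 131.3 N down at 1.05 m → arm 1.18 m, τ = 131.3 × 1.18 = 154.9 N·m counterclockwise.
Net moment of existing loads = 154.9 N·m counterclockwise.
The potted plant weighs 11.4 × 9.8 = 111.7 N and must supply an equal clockwise moment, so its lever arm about the knife-edge support is 154.9 / 111.7 = 1.39 m.
That puts it at 2.23 + 1.39 = 3.62 m from the left end.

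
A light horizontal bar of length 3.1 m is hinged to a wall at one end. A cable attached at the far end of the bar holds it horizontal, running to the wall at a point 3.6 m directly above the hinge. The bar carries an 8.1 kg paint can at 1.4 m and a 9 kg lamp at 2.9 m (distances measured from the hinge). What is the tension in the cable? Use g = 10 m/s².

T ≈ 159 N

Take moments about the hinge.
Paint can: 8.1 × 10 = 81 N down at 1.4 m → arm 1.4 m, τ = 81 × 1.4 = 113.4 N·m clockwise.
Lamp: 9 × 10 = 90 N down at 2.9 m → arm 2.9 m, τ = 90 × 2.9 = 261 N·m clockwise.
Total clockwise load moment = 374.4 N·m.
The cable tension T acts at 3.1 m; only its component perpendicular to the bar, T sinθ, produces torque. sinθ = h/√(h²+d²) = 3.6/√(3.6²+3.1²) = 0.7578.
Balancing moments: T × 3.1 × 0.7578 = 374.4, giving T = 374.4 / 2.349 = 159 N.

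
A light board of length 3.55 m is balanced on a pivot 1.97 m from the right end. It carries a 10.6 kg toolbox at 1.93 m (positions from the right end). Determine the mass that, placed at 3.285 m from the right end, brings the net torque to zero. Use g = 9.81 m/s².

m ≈ 0.322 kg

Sum moments about the pivot (at 1.97 m from the right end) (the support reaction has zero arm there).
Toolbox: 10.6 × 9.81 = 104 N down at 1.93 m → arm 0.04 m, τ = 104 × 0.04 = 4.16 N·m clockwise.
Net moment of known loads = 4.16 N·m clockwise.
An unknown mass m at 3.285 m has arm 1.315 m; its moment is m·g·1.315 counterclockwise.
Balancing moments: m × 9.81 × 1.315 = 4.16, giving m = 4.16 / (9.81 × 1.315) = 0.322 kg.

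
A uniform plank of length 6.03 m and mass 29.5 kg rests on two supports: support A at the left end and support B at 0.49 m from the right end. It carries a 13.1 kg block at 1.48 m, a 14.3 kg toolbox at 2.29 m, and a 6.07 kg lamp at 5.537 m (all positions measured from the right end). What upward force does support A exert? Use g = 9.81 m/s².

Choose support B as the axis so its reaction then has zero moment arm.
Beam weight: 29.5 × 9.81 = 289.4 N down at 3.015 m → arm 2.525 m, τ = 289.4 × 2.525 = 730.7 N·m counterclockwise.
Block: 13.1 × 9.81 = 128.5 N down at 1.48 m → arm 0.99 m, τ = 128.5 × 0.99 = 127.2 N·m counterclockwise.
Toolbox: 14.3 × 9.81 = 140.3 N down at 2.29 m → arm 1.8 m, τ = 140.3 × 1.8 = 252.5 N·m counterclockwise.
Lamp: 6.07 × 9.81 = 59.55 N down at 5.537 m → arm 5.047 m, τ = 59.55 × 5.047 = 300.5 N·m counterclockwise.
Net load moment about support B = 1411 N·m counterclockwise.
Reaction R at support A is upward at 6.03 m, arm 5.54 m → moment R × 5.54 clockwise.
For rotational equilibrium, R × 5.54 = 1411, so R = 255 N.

R_A ≈ 255 N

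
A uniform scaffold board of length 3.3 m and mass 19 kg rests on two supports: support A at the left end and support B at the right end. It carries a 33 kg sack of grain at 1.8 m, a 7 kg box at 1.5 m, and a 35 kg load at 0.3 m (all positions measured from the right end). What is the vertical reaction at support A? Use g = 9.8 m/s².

Choose support B as the axis so its reaction then has zero moment arm.
Beam weight: 19 × 9.8 = 186.2 N down at 1.65 m → arm 1.65 m, τ = 186.2 × 1.65 = 307.2 N·m counterclockwise.
Sack of grain: 33 × 9.8 = 323.4 N down at 1.8 m → arm 1.8 m, τ = 323.4 × 1.8 = 582.1 N·m counterclockwise.
Box: 7 × 9.8 = 68.6 N down at 1.5 m → arm 1.5 m, τ = 68.6 × 1.5 = 102.9 N·m counterclockwise.
Load: 35 × 9.8 = 343 N down at 0.3 m → arm 0.3 m, τ = 343 × 0.3 = 102.9 N·m counterclockwise.
Net load moment about support B = 1095 N·m counterclockwise.
Reaction R at support A is upward at 3.3 m, arm 3.3 m → moment R × 3.3 clockwise.
Στ = 0 ⇒ R × 3.3 = 1095 ⇒ R = 332 N.

R_A ≈ 332 N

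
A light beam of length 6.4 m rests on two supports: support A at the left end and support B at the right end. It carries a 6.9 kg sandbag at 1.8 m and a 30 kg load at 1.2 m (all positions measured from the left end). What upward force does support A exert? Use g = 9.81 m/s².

R_A ≈ 288 N

About support B:
Sandbag: 6.9 × 9.81 = 67.69 N down at 1.8 m → arm 4.6 m, τ = 67.69 × 4.6 = 311.4 N·m counterclockwise.
Load: 30 × 9.81 = 294.3 N down at 1.2 m → arm 5.2 m, τ = 294.3 × 5.2 = 1530 N·m counterclockwise.
Net load moment about support B = 1841 N·m counterclockwise.
Reaction R at support A is upward at 0 m, arm 6.4 m → moment R × 6.4 clockwise.
Στ = 0 ⇒ R × 6.4 = 1841 ⇒ R = 288 N.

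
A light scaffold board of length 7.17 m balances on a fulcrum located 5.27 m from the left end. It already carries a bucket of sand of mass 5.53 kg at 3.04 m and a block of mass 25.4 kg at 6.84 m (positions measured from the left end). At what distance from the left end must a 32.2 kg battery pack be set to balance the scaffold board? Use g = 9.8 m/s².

x ≈ 4.41 m from the left end

Take moments about the fulcrum (at 5.27 m from the left end).
Bucket of sand: 5.53 × 9.8 = 54.19 N down at 3.04 m → arm 2.23 m, τ = 54.19 × 2.23 = 120.8 N·m counterclockwise.
Block: 25.4 × 9.8 = 248.9 N down at 6.84 m → arm 1.57 m, τ = 248.9 × 1.57 = 390.8 N·m clockwise.
Net moment of existing loads = 270 N·m clockwise.
The battery pack weighs 32.2 × 9.8 = 315.6 N and must supply an equal counterclockwise moment, so its lever arm about the fulcrum is 270 / 315.6 = 0.856 m.
That puts it at 5.27 − 0.856 = 4.41 m from the left end.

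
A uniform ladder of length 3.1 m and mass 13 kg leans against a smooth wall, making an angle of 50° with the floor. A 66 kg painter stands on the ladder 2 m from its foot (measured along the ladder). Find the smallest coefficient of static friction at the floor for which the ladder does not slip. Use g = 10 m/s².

μ_min ≈ 0.521

Take moments about the foot of the ladder.
Ladder weight 13×10 = 130 N acts at 1.55 m along the ladder; its horizontal arm is 1.55·cos50° = 0.9963 m → τ = 129.5 N·m clockwise.
Painter: 66×10 = 660 N at 2 m → arm 1.286 m → τ = 848.8 N·m clockwise.
Wall normal N acts horizontally at the top; its moment arm is the height L sinθ = 3.1·sin50° = 2.375 m, counterclockwise.
For rotational equilibrium, N × 2.375 = 978.3, so N = 411.9 N.
ΣFx = 0 ⇒ f = N_wall = 411.9 N. ΣFy = 0 ⇒ N_floor = 790 N.
μ_min = f / N_floor = 411.9 / 790 = 0.521.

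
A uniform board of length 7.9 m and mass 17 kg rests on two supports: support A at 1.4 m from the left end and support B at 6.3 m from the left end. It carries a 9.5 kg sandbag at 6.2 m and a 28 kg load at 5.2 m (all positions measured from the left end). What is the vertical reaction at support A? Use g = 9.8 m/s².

R_A ≈ 143 N

Sum moments about support B (its reaction then has zero moment arm).
Beam weight: 17 × 9.8 = 166.6 N down at 3.95 m → arm 2.35 m, τ = 166.6 × 2.35 = 391.5 N·m counterclockwise.
Sandbag: 9.5 × 9.8 = 93.1 N down at 6.2 m → arm 0.1 m, τ = 93.1 × 0.1 = 9.31 N·m counterclockwise.
Load: 28 × 9.8 = 274.4 N down at 5.2 m → arm 1.1 m, τ = 274.4 × 1.1 = 301.8 N·m counterclockwise.
Net load moment about support B = 702.6 N·m counterclockwise.
Reaction R at support A is upward at 1.4 m, arm 4.9 m → moment R × 4.9 clockwise.
Balancing moments: R × 4.9 = 702.6, giving R = 143 N.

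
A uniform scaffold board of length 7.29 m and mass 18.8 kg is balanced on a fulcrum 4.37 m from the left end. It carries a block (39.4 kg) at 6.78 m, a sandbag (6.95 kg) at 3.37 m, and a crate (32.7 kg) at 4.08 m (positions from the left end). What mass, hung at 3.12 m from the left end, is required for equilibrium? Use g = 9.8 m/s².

Taking torques about the fulcrum (at 4.37 m from the left end):
Beam weight: 18.8 × 9.8 = 184.2 N down at 3.645 m → arm 0.725 m, τ = 184.2 × 0.725 = 133.5 N·m counterclockwise.
Block: 39.4 × 9.8 = 386.1 N down at 6.78 m → arm 2.41 m, τ = 386.1 × 2.41 = 930.5 N·m clockwise.
Sandbag: 6.95 × 9.8 = 68.11 N down at 3.37 m → arm 1 m, τ = 68.11 × 1 = 68.11 N·m counterclockwise.
Crate: 32.7 × 9.8 = 320.5 N down at 4.08 m → arm 0.29 m, τ = 320.5 × 0.29 = 92.94 N·m counterclockwise.
Net moment of known loads = 636 N·m clockwise.
An unknown mass m at 3.12 m has arm 1.25 m; its moment is m·g·1.25 counterclockwise.
Setting net torque to zero: m × 9.8 × 1.25 = 636 → m = 636 / (9.8 × 1.25) = 51.9 kg.

m ≈ 51.9 kg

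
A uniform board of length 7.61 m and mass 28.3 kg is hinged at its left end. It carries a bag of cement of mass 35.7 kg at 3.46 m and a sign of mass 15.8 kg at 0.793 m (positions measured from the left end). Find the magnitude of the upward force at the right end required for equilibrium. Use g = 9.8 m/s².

Sum moments about the left end (the unknown pivot reaction has zero arm there).
Beam weight: 28.3 × 9.8 = 277.3 N down at 3.805 m → arm 3.805 m, τ = 277.3 × 3.805 = 1055 N·m clockwise.
Bag of cement: 35.7 × 9.8 = 349.9 N down at 3.46 m → arm 3.46 m, τ = 349.9 × 3.46 = 1211 N·m clockwise.
Sign: 15.8 × 9.8 = 154.8 N down at 0.793 m → arm 0.793 m, τ = 154.8 × 0.793 = 122.8 N·m clockwise.
Net moment of the loads = 2389 N·m clockwise.
The upward force F acts at the right end, arm 7.61 m, giving F × 7.61 counterclockwise.
For rotational equilibrium, F × 7.61 = 2389, so F = 2389 / 7.61 = 314 N.

F ≈ 314 N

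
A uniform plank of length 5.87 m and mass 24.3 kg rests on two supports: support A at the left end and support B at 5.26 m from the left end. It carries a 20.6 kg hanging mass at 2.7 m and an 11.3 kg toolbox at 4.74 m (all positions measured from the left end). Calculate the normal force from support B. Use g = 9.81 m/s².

R_B ≈ 337 N

Sum moments about support A (its reaction then has zero moment arm).
Beam weight: 24.3 × 9.81 = 238.4 N down at 2.935 m → arm 2.935 m, τ = 238.4 × 2.935 = 699.7 N·m clockwise.
Hanging mass: 20.6 × 9.81 = 202.1 N down at 2.7 m → arm 2.7 m, τ = 202.1 × 2.7 = 545.7 N·m clockwise.
Toolbox: 11.3 × 9.81 = 110.9 N down at 4.74 m → arm 4.74 m, τ = 110.9 × 4.74 = 525.7 N·m clockwise.
Net load moment about support A = 1771 N·m clockwise.
Reaction R at support B is upward at 5.26 m, arm 5.26 m → moment R × 5.26 counterclockwise.
Balancing moments: R × 5.26 = 1771, giving R = 337 N.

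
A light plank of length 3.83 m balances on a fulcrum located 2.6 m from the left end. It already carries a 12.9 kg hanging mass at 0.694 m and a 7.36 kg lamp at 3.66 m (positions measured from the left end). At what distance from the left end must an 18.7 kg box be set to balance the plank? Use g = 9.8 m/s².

x ≈ 3.5 m from the left end

Sum moments about the fulcrum (at 2.6 m from the left end) (the support reaction has zero arm there).
Hanging mass: 12.9 × 9.8 = 126.4 N down at 0.694 m → arm 1.906 m, τ = 126.4 × 1.906 = 240.9 N·m counterclockwise.
Lamp: 7.36 × 9.8 = 72.13 N down at 3.66 m → arm 1.06 m, τ = 72.13 × 1.06 = 76.46 N·m clockwise.
Net moment of existing loads = 164.4 N·m counterclockwise.
The box weighs 18.7 × 9.8 = 183.3 N and must supply an equal clockwise moment, so its lever arm about the fulcrum is 164.4 / 183.3 = 0.897 m.
That puts it at 2.6 + 0.897 = 3.5 m from the left end.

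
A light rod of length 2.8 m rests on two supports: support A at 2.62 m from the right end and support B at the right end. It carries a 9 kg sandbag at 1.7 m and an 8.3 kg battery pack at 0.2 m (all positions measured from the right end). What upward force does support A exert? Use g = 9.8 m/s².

R_A ≈ 63.4 N

Take moments about support B.
Sandbag: 9 × 9.8 = 88.2 N down at 1.7 m → arm 1.7 m, τ = 88.2 × 1.7 = 149.9 N·m counterclockwise.
Battery pack: 8.3 × 9.8 = 81.34 N down at 0.2 m → arm 0.2 m, τ = 81.34 × 0.2 = 16.27 N·m counterclockwise.
Net load moment about support B = 166.2 N·m counterclockwise.
Reaction R at support A is upward at 2.62 m, arm 2.62 m → moment R × 2.62 clockwise.
Στ = 0 ⇒ R × 2.62 = 166.2 ⇒ R = 63.4 N.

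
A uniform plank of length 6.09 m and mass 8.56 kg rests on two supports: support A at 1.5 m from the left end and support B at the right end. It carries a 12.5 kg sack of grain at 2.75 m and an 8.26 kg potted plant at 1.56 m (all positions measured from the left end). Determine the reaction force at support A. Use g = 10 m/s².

Choose support B as the axis so its reaction then has zero moment arm.
Beam weight: 8.56 × 10 = 85.6 N down at 3.045 m → arm 3.045 m, τ = 85.6 × 3.045 = 260.7 N·m counterclockwise.
Sack of grain: 12.5 × 10 = 125 N down at 2.75 m → arm 3.34 m, τ = 125 × 3.34 = 417.5 N·m counterclockwise.
Potted plant: 8.26 × 10 = 82.6 N down at 1.56 m → arm 4.53 m, τ = 82.6 × 4.53 = 374.2 N·m counterclockwise.
Net load moment about support B = 1052 N·m counterclockwise.
Reaction R at support A is upward at 1.5 m, arm 4.59 m → moment R × 4.59 clockwise.
Balancing moments: R × 4.59 = 1052, giving R = 229 N.

R_A ≈ 229 N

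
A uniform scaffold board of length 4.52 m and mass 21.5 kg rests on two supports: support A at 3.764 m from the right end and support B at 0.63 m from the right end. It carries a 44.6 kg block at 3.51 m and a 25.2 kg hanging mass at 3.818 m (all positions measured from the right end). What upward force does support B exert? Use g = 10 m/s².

R_B ≈ 135 N

Taking torques about support A:
Beam weight: 21.5 × 10 = 215 N down at 2.26 m → arm 1.504 m, τ = 215 × 1.504 = 323.4 N·m clockwise.
Block: 44.6 × 10 = 446 N down at 3.51 m → arm 0.254 m, τ = 446 × 0.254 = 113.3 N·m clockwise.
Hanging mass: 25.2 × 10 = 252 N down at 3.818 m → arm 0.054 m, τ = 252 × 0.054 = 13.61 N·m counterclockwise.
Net load moment about support A = 423.1 N·m clockwise.
Reaction R at support B is upward at 0.63 m, arm 3.134 m → moment R × 3.134 counterclockwise.
Balancing moments: R × 3.134 = 423.1, giving R = 135 N.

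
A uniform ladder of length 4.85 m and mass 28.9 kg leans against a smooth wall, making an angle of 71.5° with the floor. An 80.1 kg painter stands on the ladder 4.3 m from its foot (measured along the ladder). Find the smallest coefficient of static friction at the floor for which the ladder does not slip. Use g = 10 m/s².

μ_min ≈ 0.262

Taking torques about the foot of the ladder:
Ladder weight 28.9×10 = 289 N acts at 2.425 m along the ladder; its horizontal arm is 2.425·cos71.5° = 0.7695 m → τ = 222.4 N·m clockwise.
Painter: 80.1×10 = 801 N at 4.3 m → arm 1.364 m → τ = 1093 N·m clockwise.
Wall normal N acts horizontally at the top; its moment arm is the height L sinθ = 4.85·sin71.5° = 4.599 m, counterclockwise.
Στ = 0 ⇒ N × 4.599 = 1315 ⇒ N = 285.9 N.
ΣFx = 0 ⇒ f = N_wall = 285.9 N. ΣFy = 0 ⇒ N_floor = 1090 N.
μ_min = f / N_floor = 285.9 / 1090 = 0.262.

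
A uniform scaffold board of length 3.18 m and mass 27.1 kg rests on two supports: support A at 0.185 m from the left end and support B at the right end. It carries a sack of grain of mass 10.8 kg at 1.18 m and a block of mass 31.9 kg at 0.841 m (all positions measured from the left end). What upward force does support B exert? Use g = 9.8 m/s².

Choose support A as the axis so its reaction then has zero moment arm.
Beam weight: 27.1 × 9.8 = 265.6 N down at 1.59 m → arm 1.405 m, τ = 265.6 × 1.405 = 373.2 N·m clockwise.
Sack of grain: 10.8 × 9.8 = 105.8 N down at 1.18 m → arm 0.995 m, τ = 105.8 × 0.995 = 105.3 N·m clockwise.
Block: 31.9 × 9.8 = 312.6 N down at 0.841 m → arm 0.656 m, τ = 312.6 × 0.656 = 205.1 N·m clockwise.
Net load moment about support A = 683.6 N·m clockwise.
Reaction R at support B is upward at 3.18 m, arm 2.995 m → moment R × 2.995 counterclockwise.
For rotational equilibrium, R × 2.995 = 683.6, so R = 228 N.

R_B ≈ 228 N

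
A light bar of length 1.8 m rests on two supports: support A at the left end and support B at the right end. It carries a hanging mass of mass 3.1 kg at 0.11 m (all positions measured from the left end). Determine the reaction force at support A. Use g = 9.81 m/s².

Sum moments about support B (its reaction then has zero moment arm).
Hanging mass: 3.1 × 9.81 = 30.41 N down at 0.11 m → arm 1.69 m, τ = 30.41 × 1.69 = 51.39 N·m counterclockwise.
Net load moment about support B = 51.39 N·m counterclockwise.
Reaction R at support A is upward at 0 m, arm 1.8 m → moment R × 1.8 clockwise.
Setting net torque to zero: R × 1.8 = 51.39 → R = 28.6 N.

R_A ≈ 28.6 N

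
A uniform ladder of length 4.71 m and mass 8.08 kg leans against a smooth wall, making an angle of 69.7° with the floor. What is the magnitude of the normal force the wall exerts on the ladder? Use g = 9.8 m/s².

About the foot of the ladder:
Ladder weight 8.08×9.8 = 79.18 N acts at 2.355 m along the ladder; its horizontal arm is 2.355·cos69.7° = 0.817 m → τ = 64.69 N·m clockwise.
Wall normal N acts horizontally at the top; its moment arm is the height L sinθ = 4.71·sin69.7° = 4.417 m, counterclockwise.
Balancing moments: N × 4.417 = 64.69, giving N = 14.6 N.

N_wall ≈ 14.6 N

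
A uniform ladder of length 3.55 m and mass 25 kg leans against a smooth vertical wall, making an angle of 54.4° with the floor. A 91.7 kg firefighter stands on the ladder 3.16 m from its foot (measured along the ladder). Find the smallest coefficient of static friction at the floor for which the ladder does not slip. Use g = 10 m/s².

Take moments about the foot of the ladder.
Ladder weight 25×10 = 250 N acts at 1.775 m along the ladder; its horizontal arm is 1.775·cos54.4° = 1.033 m → τ = 258.2 N·m clockwise.
Firefighter: 91.7×10 = 917 N at 3.16 m → arm 1.84 m → τ = 1687 N·m clockwise.
Wall normal N acts horizontally at the top; its moment arm is the height L sinθ = 3.55·sin54.4° = 2.887 m, counterclockwise.
Balancing moments: N × 2.887 = 1945, giving N = 673.7 N.
ΣFx = 0 ⇒ f = N_wall = 673.7 N. ΣFy = 0 ⇒ N_floor = 1167 N.
μ_min = f / N_floor = 673.7 / 1167 = 0.577.

μ_min ≈ 0.577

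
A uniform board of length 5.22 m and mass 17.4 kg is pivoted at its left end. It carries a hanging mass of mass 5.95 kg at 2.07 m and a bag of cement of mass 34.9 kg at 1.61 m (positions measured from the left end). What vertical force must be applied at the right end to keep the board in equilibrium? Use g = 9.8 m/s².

F ≈ 214 N

Take moments about the left end.
Beam weight: 17.4 × 9.8 = 170.5 N down at 2.61 m → arm 2.61 m, τ = 170.5 × 2.61 = 445 N·m clockwise.
Hanging mass: 5.95 × 9.8 = 58.31 N down at 2.07 m → arm 2.07 m, τ = 58.31 × 2.07 = 120.7 N·m clockwise.
Bag of cement: 34.9 × 9.8 = 342 N down at 1.61 m → arm 1.61 m, τ = 342 × 1.61 = 550.6 N·m clockwise.
Net moment of the loads = 1116 N·m clockwise.
The upward force F acts at the right end, arm 5.22 m, giving F × 5.22 counterclockwise.
Balancing moments: F × 5.22 = 1116, giving F = 1116 / 5.22 = 214 N.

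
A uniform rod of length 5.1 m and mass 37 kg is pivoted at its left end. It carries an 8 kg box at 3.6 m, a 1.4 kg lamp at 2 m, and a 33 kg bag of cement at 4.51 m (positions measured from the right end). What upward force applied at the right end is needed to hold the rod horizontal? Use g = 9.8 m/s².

F ≈ 250 N

Take moments about the left end.
Beam weight: 37 × 9.8 = 362.6 N down at 2.55 m → arm 2.55 m, τ = 362.6 × 2.55 = 924.6 N·m clockwise.
Box: 8 × 9.8 = 78.4 N down at 3.6 m → arm 1.5 m, τ = 78.4 × 1.5 = 117.6 N·m clockwise.
Lamp: 1.4 × 9.8 = 13.72 N down at 2 m → arm 3.1 m, τ = 13.72 × 3.1 = 42.53 N·m clockwise.
Bag of cement: 33 × 9.8 = 323.4 N down at 4.51 m → arm 0.59 m, τ = 323.4 × 0.59 = 190.8 N·m clockwise.
Net moment of the loads = 1276 N·m clockwise.
The upward force F acts at the right end, arm 5.1 m, giving F × 5.1 counterclockwise.
For rotational equilibrium, F × 5.1 = 1276, so F = 1276 / 5.1 = 250 N.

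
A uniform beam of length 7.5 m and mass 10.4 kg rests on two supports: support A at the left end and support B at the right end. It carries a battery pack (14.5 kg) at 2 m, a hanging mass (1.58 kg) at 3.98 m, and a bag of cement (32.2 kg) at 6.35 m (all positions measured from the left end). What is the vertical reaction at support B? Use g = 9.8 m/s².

R_B ≈ 364 N

Take moments about support A.
Beam weight: 10.4 × 9.8 = 101.9 N down at 3.75 m → arm 3.75 m, τ = 101.9 × 3.75 = 382.1 N·m clockwise.
Battery pack: 14.5 × 9.8 = 142.1 N down at 2 m → arm 2 m, τ = 142.1 × 2 = 284.2 N·m clockwise.
Hanging mass: 1.58 × 9.8 = 15.48 N down at 3.98 m → arm 3.98 m, τ = 15.48 × 3.98 = 61.61 N·m clockwise.
Bag of cement: 32.2 × 9.8 = 315.6 N down at 6.35 m → arm 6.35 m, τ = 315.6 × 6.35 = 2004 N·m clockwise.
Net load moment about support A = 2732 N·m clockwise.
Reaction R at support B is upward at 7.5 m, arm 7.5 m → moment R × 7.5 counterclockwise.
Στ = 0 ⇒ R × 7.5 = 2732 ⇒ R = 364 N.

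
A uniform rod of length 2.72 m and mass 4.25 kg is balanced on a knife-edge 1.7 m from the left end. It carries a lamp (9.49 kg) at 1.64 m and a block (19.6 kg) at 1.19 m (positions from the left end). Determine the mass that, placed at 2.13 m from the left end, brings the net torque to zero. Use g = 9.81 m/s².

m ≈ 27.9 kg

About the knife-edge (at 1.7 m from the left end):
Beam weight: 4.25 × 9.81 = 41.69 N down at 1.36 m → arm 0.34 m, τ = 41.69 × 0.34 = 14.17 N·m counterclockwise.
Lamp: 9.49 × 9.81 = 93.1 N down at 1.64 m → arm 0.06 m, τ = 93.1 × 0.06 = 5.586 N·m counterclockwise.
Block: 19.6 × 9.81 = 192.3 N down at 1.19 m → arm 0.51 m, τ = 192.3 × 0.51 = 98.07 N·m counterclockwise.
Net moment of known loads = 117.8 N·m counterclockwise.
An unknown mass m at 2.13 m has arm 0.43 m; its moment is m·g·0.43 clockwise.
Στ = 0 ⇒ m × 9.81 × 0.43 = 117.8 ⇒ m = 117.8 / (9.81 × 0.43) = 27.9 kg.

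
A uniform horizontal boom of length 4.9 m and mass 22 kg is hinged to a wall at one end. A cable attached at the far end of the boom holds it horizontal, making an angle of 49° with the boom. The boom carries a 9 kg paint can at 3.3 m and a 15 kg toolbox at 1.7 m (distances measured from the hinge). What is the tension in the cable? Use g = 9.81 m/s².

T ≈ 289 N

Sum moments about the hinge (the unknown hinge reaction has zero arm there).
Beam weight: 22 × 9.81 = 215.8 N down at 2.45 m → arm 2.45 m, τ = 215.8 × 2.45 = 528.7 N·m clockwise.
Paint can: 9 × 9.81 = 88.29 N down at 3.3 m → arm 3.3 m, τ = 88.29 × 3.3 = 291.4 N·m clockwise.
Toolbox: 15 × 9.81 = 147.2 N down at 1.7 m → arm 1.7 m, τ = 147.2 × 1.7 = 250.2 N·m clockwise.
Total clockwise load moment = 1070 N·m.
The cable tension T acts at 4.9 m; only its component perpendicular to the boom, T sinθ, produces torque. sin 49° = 0.7547.
For rotational equilibrium, T × 4.9 × 0.7547 = 1070, so T = 1070 / 3.698 = 289 N.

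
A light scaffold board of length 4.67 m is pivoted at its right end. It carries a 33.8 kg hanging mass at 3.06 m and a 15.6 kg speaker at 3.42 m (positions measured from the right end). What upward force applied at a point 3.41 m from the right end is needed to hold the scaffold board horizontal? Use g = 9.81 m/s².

F ≈ 451 N

About the right end:
Hanging mass: 33.8 × 9.81 = 331.6 N down at 3.06 m → arm 3.06 m, τ = 331.6 × 3.06 = 1015 N·m counterclockwise.
Speaker: 15.6 × 9.81 = 153 N down at 3.42 m → arm 3.42 m, τ = 153 × 3.42 = 523.3 N·m counterclockwise.
Net moment of the loads = 1538 N·m counterclockwise.
The upward force F acts at a point 3.41 m from the right end, arm 3.41 m, giving F × 3.41 clockwise.
Balancing moments: F × 3.41 = 1538, giving F = 1538 / 3.41 = 451 N.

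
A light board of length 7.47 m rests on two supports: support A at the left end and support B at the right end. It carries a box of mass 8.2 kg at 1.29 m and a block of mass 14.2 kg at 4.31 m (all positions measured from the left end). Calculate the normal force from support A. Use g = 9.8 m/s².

R_A ≈ 125 N

About support B:
Box: 8.2 × 9.8 = 80.36 N down at 1.29 m → arm 6.18 m, τ = 80.36 × 6.18 = 496.6 N·m counterclockwise.
Block: 14.2 × 9.8 = 139.2 N down at 4.31 m → arm 3.16 m, τ = 139.2 × 3.16 = 439.9 N·m counterclockwise.
Net load moment about support B = 936.5 N·m counterclockwise.
Reaction R at support A is upward at 0 m, arm 7.47 m → moment R × 7.47 clockwise.
Στ = 0 ⇒ R × 7.47 = 936.5 ⇒ R = 125 N.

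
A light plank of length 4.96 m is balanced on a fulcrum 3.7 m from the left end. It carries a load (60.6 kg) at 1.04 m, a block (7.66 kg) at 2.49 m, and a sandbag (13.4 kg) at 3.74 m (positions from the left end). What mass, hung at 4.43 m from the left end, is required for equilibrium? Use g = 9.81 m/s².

m ≈ 233 kg

Taking torques about the fulcrum (at 3.7 m from the left end):
Load: 60.6 × 9.81 = 594.5 N down at 1.04 m → arm 2.66 m, τ = 594.5 × 2.66 = 1581 N·m counterclockwise.
Block: 7.66 × 9.81 = 75.14 N down at 2.49 m → arm 1.21 m, τ = 75.14 × 1.21 = 90.92 N·m counterclockwise.
Sandbag: 13.4 × 9.81 = 131.5 N down at 3.74 m → arm 0.04 m, τ = 131.5 × 0.04 = 5.26 N·m clockwise.
Net moment of known loads = 1667 N·m counterclockwise.
An unknown mass m at 4.43 m has arm 0.73 m; its moment is m·g·0.73 clockwise.
Setting net torque to zero: m × 9.81 × 0.73 = 1667 → m = 1667 / (9.81 × 0.73) = 233 kg.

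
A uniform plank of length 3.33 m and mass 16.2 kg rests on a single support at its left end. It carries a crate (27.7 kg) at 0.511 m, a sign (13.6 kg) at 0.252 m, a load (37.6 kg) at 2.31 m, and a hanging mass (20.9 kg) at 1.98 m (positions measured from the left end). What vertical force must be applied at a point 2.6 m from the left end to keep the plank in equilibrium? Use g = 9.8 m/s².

F ≈ 651 N

About the left end:
Beam weight: 16.2 × 9.8 = 158.8 N down at 1.665 m → arm 1.665 m, τ = 158.8 × 1.665 = 264.4 N·m clockwise.
Crate: 27.7 × 9.8 = 271.5 N down at 0.511 m → arm 0.511 m, τ = 271.5 × 0.511 = 138.7 N·m clockwise.
Sign: 13.6 × 9.8 = 133.3 N down at 0.252 m → arm 0.252 m, τ = 133.3 × 0.252 = 33.59 N·m clockwise.
Load: 37.6 × 9.8 = 368.5 N down at 2.31 m → arm 2.31 m, τ = 368.5 × 2.31 = 851.2 N·m clockwise.
Hanging mass: 20.9 × 9.8 = 204.8 N down at 1.98 m → arm 1.98 m, τ = 204.8 × 1.98 = 405.5 N·m clockwise.
Net moment of the loads = 1693 N·m clockwise.
The upward force F acts at a point 2.6 m from the left end, arm 2.6 m, giving F × 2.6 counterclockwise.
Setting net torque to zero: F × 2.6 = 1693 → F = 1693 / 2.6 = 651 N.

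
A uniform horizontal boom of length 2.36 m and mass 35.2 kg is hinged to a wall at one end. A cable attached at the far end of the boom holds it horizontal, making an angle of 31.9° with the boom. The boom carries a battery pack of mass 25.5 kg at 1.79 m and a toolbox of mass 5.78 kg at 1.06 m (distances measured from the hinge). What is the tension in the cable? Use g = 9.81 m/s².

Take moments about the hinge.
Beam weight: 35.2 × 9.81 = 345.3 N down at 1.18 m → arm 1.18 m, τ = 345.3 × 1.18 = 407.5 N·m clockwise.
Battery pack: 25.5 × 9.81 = 250.2 N down at 1.79 m → arm 1.79 m, τ = 250.2 × 1.79 = 447.9 N·m clockwise.
Toolbox: 5.78 × 9.81 = 56.7 N down at 1.06 m → arm 1.06 m, τ = 56.7 × 1.06 = 60.1 N·m clockwise.
Total clockwise load moment = 915.5 N·m.
The cable tension T acts at 2.36 m; only its component perpendicular to the boom, T sinθ, produces torque. sin 31.9° = 0.5284.
Στ = 0 ⇒ T × 2.36 × 0.5284 = 915.5 ⇒ T = 915.5 / 1.247 = 734 N.

T ≈ 734 N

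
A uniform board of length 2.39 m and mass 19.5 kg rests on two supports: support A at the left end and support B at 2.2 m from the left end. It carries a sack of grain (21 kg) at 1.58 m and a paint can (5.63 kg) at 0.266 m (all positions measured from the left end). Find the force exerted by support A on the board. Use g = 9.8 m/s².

Choose support B as the axis so its reaction then has zero moment arm.
Beam weight: 19.5 × 9.8 = 191.1 N down at 1.195 m → arm 1.005 m, τ = 191.1 × 1.005 = 192.1 N·m counterclockwise.
Sack of grain: 21 × 9.8 = 205.8 N down at 1.58 m → arm 0.62 m, τ = 205.8 × 0.62 = 127.6 N·m counterclockwise.
Paint can: 5.63 × 9.8 = 55.17 N down at 0.266 m → arm 1.934 m, τ = 55.17 × 1.934 = 106.7 N·m counterclockwise.
Net load moment about support B = 426.4 N·m counterclockwise.
Reaction R at support A is upward at 0 m, arm 2.2 m → moment R × 2.2 clockwise.
Balancing moments: R × 2.2 = 426.4, giving R = 194 N.

R_A ≈ 194 N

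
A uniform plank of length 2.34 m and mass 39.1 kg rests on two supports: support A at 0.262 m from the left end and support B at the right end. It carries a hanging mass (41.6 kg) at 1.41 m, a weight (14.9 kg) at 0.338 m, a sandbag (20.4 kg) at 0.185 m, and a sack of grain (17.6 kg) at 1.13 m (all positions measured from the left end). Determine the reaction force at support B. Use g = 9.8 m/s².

R_B ≈ 463 N

Choose support A as the axis so its reaction then has zero moment arm.
Beam weight: 39.1 × 9.8 = 383.2 N down at 1.17 m → arm 0.908 m, τ = 383.2 × 0.908 = 347.9 N·m clockwise.
Hanging mass: 41.6 × 9.8 = 407.7 N down at 1.41 m → arm 1.148 m, τ = 407.7 × 1.148 = 468 N·m clockwise.
Weight: 14.9 × 9.8 = 146 N down at 0.338 m → arm 0.076 m, τ = 146 × 0.076 = 11.1 N·m clockwise.
Sandbag: 20.4 × 9.8 = 199.9 N down at 0.185 m → arm 0.077 m, τ = 199.9 × 0.077 = 15.39 N·m counterclockwise.
Sack of grain: 17.6 × 9.8 = 172.5 N down at 1.13 m → arm 0.868 m, τ = 172.5 × 0.868 = 149.7 N·m clockwise.
Net load moment about support A = 961.3 N·m clockwise.
Reaction R at support B is upward at 2.34 m, arm 2.078 m → moment R × 2.078 counterclockwise.
Balancing moments: R × 2.078 = 961.3, giving R = 463 N.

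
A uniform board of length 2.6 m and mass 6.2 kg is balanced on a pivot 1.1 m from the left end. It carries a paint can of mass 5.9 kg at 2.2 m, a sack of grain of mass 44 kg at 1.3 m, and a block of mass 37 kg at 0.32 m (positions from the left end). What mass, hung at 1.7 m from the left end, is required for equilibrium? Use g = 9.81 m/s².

m ≈ 20.6 kg

Taking torques about the pivot (at 1.1 m from the left end):
Beam weight: 6.2 × 9.81 = 60.82 N down at 1.3 m → arm 0.2 m, τ = 60.82 × 0.2 = 12.16 N·m clockwise.
Paint can: 5.9 × 9.81 = 57.88 N down at 2.2 m → arm 1.1 m, τ = 57.88 × 1.1 = 63.67 N·m clockwise.
Sack of grain: 44 × 9.81 = 431.6 N down at 1.3 m → arm 0.2 m, τ = 431.6 × 0.2 = 86.32 N·m clockwise.
Block: 37 × 9.81 = 363 N down at 0.32 m → arm 0.78 m, τ = 363 × 0.78 = 283.1 N·m counterclockwise.
Net moment of known loads = 121 N·m counterclockwise.
An unknown mass m at 1.7 m has arm 0.6 m; its moment is m·g·0.6 clockwise.
Balancing moments: m × 9.81 × 0.6 = 121, giving m = 121 / (9.81 × 0.6) = 20.6 kg.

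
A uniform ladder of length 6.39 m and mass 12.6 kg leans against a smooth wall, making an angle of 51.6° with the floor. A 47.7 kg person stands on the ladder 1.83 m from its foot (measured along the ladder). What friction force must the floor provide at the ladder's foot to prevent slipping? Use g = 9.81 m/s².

f ≈ 155 N

About the foot of the ladder:
Ladder weight 12.6×9.81 = 123.6 N acts at 3.195 m along the ladder; its horizontal arm is 3.195·cos51.6° = 1.985 m → τ = 245.3 N·m clockwise.
Person: 47.7×9.81 = 467.9 N at 1.83 m → arm 1.137 m → τ = 532 N·m clockwise.
Wall normal N acts horizontally at the top; its moment arm is the height L sinθ = 6.39·sin51.6° = 5.008 m, counterclockwise.
For rotational equilibrium, N × 5.008 = 777.3, so N = 155 N.
ΣFx = 0: friction at the foot balances the wall's push, so f = N_wall = 155 N.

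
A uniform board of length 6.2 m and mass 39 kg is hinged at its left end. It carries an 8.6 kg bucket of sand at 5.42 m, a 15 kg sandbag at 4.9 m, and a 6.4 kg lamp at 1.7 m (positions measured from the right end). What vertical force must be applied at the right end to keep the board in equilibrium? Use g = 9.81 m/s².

Choose the left end as the axis so the unknown pivot reaction has zero arm there.
Beam weight: 39 × 9.81 = 382.6 N down at 3.1 m → arm 3.1 m, τ = 382.6 × 3.1 = 1186 N·m clockwise.
Bucket of sand: 8.6 × 9.81 = 84.37 N down at 5.42 m → arm 0.78 m, τ = 84.37 × 0.78 = 65.81 N·m clockwise.
Sandbag: 15 × 9.81 = 147.2 N down at 4.9 m → arm 1.3 m, τ = 147.2 × 1.3 = 191.4 N·m clockwise.
Lamp: 6.4 × 9.81 = 62.78 N down at 1.7 m → arm 4.5 m, τ = 62.78 × 4.5 = 282.5 N·m clockwise.
Net moment of the loads = 1726 N·m clockwise.
The upward force F acts at the right end, arm 6.2 m, giving F × 6.2 counterclockwise.
For rotational equilibrium, F × 6.2 = 1726, so F = 1726 / 6.2 = 278 N.

F ≈ 278 N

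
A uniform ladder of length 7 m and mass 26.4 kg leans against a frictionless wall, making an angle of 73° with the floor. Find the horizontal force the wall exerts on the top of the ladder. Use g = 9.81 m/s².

N_wall ≈ 39.6 N

Taking torques about the foot of the ladder:
Ladder weight 26.4×9.81 = 259 N acts at 3.5 m along the ladder; its horizontal arm is 3.5·cos73° = 1.023 m → τ = 265 N·m clockwise.
Wall normal N acts horizontally at the top; its moment arm is the height L sinθ = 7·sin73° = 6.694 m, counterclockwise.
Στ = 0 ⇒ N × 6.694 = 265 ⇒ N = 39.6 N.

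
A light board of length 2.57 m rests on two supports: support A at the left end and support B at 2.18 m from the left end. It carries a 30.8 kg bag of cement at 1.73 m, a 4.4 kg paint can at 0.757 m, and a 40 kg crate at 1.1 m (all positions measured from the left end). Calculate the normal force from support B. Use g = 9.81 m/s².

Taking torques about support A:
Bag of cement: 30.8 × 9.81 = 302.1 N down at 1.73 m → arm 1.73 m, τ = 302.1 × 1.73 = 522.6 N·m clockwise.
Paint can: 4.4 × 9.81 = 43.16 N down at 0.757 m → arm 0.757 m, τ = 43.16 × 0.757 = 32.67 N·m clockwise.
Crate: 40 × 9.81 = 392.4 N down at 1.1 m → arm 1.1 m, τ = 392.4 × 1.1 = 431.6 N·m clockwise.
Net load moment about support A = 986.9 N·m clockwise.
Reaction R at support B is upward at 2.18 m, arm 2.18 m → moment R × 2.18 counterclockwise.
For rotational equilibrium, R × 2.18 = 986.9, so R = 453 N.

R_B ≈ 453 N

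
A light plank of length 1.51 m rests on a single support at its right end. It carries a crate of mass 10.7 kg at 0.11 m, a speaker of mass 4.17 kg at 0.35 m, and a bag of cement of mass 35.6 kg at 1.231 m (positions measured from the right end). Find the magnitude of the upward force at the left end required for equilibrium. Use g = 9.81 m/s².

F ≈ 302 N

Sum moments about the right end (the unknown pivot reaction has zero arm there).
Crate: 10.7 × 9.81 = 105 N down at 0.11 m → arm 0.11 m, τ = 105 × 0.11 = 11.55 N·m counterclockwise.
Speaker: 4.17 × 9.81 = 40.91 N down at 0.35 m → arm 0.35 m, τ = 40.91 × 0.35 = 14.32 N·m counterclockwise.
Bag of cement: 35.6 × 9.81 = 349.2 N down at 1.231 m → arm 1.231 m, τ = 349.2 × 1.231 = 429.9 N·m counterclockwise.
Net moment of the loads = 455.8 N·m counterclockwise.
The upward force F acts at the left end, arm 1.51 m, giving F × 1.51 clockwise.
Στ = 0 ⇒ F × 1.51 = 455.8 ⇒ F = 455.8 / 1.51 = 302 N.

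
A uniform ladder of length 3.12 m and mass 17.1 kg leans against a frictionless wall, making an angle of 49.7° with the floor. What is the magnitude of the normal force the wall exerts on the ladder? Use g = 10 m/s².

Taking torques about the foot of the ladder:
Ladder weight 17.1×10 = 171 N acts at 1.56 m along the ladder; its horizontal arm is 1.56·cos49.7° = 1.009 m → τ = 172.5 N·m clockwise.
Wall normal N acts horizontally at the top; its moment arm is the height L sinθ = 3.12·sin49.7° = 2.38 m, counterclockwise.
Balancing moments: N × 2.38 = 172.5, giving N = 72.5 N.

N_wall ≈ 72.5 N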